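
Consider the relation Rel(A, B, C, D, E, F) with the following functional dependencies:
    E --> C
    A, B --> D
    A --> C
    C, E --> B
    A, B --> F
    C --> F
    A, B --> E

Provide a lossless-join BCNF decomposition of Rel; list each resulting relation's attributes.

{A, D, E}; {B, C, E}; {C, F}

Candidate keys of the original relation: {A, B}, {A, E}.
Within {A, B, C, D, E, F}: {E}⁺ ∩ {A, B, C, D, E, F} = {B, C, E, F}, not the whole set, so E --> B, C, F violates BCNF; decompose into {B, C, E, F} and {A, D, E}.
Within {B, C, E, F}: {C}⁺ ∩ {B, C, E, F} = {C, F}, not the whole set, so C --> F violates BCNF; decompose into {C, F} and {B, C, E}.
{C, F}: every determinant is a superkey — BCNF.
{B, C, E}: every determinant is a superkey — BCNF.
{A, D, E}: every determinant is a superkey — BCNF.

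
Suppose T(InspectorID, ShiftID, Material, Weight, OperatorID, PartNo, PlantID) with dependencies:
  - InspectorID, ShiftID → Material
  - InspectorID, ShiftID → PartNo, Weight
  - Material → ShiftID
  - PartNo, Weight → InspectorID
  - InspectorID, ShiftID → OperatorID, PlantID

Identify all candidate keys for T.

{InspectorID, Material}, {InspectorID, ShiftID}, {Material, PartNo, Weight}, {PartNo, ShiftID, Weight}

{InspectorID, Material} is a candidate key since {InspectorID, Material}⁺ = {InspectorID, Material, OperatorID, PartNo, PlantID, ShiftID, Weight} covers every attribute.
{InspectorID, ShiftID} is a candidate key since {InspectorID, ShiftID}⁺ = {InspectorID, Material, OperatorID, PartNo, PlantID, ShiftID, Weight} covers every attribute.
{Material, PartNo, Weight} is a candidate key since {Material, PartNo, Weight}⁺ = {InspectorID, Material, OperatorID, PartNo, PlantID, ShiftID, Weight} covers every attribute.
{PartNo, ShiftID, Weight} is a candidate key since {PartNo, ShiftID, Weight}⁺ = {InspectorID, Material, OperatorID, PartNo, PlantID, ShiftID, Weight} covers every attribute.
Any other superkey properly contains one of these, so there are no further candidate keys.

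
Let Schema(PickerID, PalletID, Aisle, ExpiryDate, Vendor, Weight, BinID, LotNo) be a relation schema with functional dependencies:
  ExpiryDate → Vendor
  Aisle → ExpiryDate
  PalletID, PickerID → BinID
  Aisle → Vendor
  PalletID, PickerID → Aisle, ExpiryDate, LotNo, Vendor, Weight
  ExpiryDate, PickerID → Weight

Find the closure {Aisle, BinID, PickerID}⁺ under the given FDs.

Start with {Aisle, BinID, PickerID}.
Aisle → ExpiryDate applies; add {ExpiryDate} → now {Aisle, BinID, ExpiryDate, PickerID}.
Aisle → Vendor applies; add {Vendor} → now {Aisle, BinID, ExpiryDate, PickerID, Vendor}.
ExpiryDate, PickerID → Weight applies; add {Weight} → now {Aisle, BinID, ExpiryDate, PickerID, Vendor, Weight}.
No further FD applies.

{Aisle, BinID, ExpiryDate, PickerID, Vendor, Weight}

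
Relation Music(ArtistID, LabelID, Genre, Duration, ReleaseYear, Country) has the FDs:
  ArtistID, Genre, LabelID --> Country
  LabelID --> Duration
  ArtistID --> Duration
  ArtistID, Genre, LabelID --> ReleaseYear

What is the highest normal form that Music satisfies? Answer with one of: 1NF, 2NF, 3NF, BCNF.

Candidate key: {ArtistID, Genre, LabelID}. Prime attributes: {ArtistID, Genre, LabelID}.
LabelID --> Duration breaks BCNF: {LabelID}⁺ = {Duration, LabelID}, so {LabelID} is not a superkey.
Because {Duration} is non-prime and the left side of LabelID --> Duration is not a superkey, the relation is not in 3NF.
{ArtistID} is a proper subset of the key {ArtistID, Genre, LabelID}, and {ArtistID}⁺ contains the non-prime attribute {Duration} — a partial dependency, so 2NF is violated.

1NF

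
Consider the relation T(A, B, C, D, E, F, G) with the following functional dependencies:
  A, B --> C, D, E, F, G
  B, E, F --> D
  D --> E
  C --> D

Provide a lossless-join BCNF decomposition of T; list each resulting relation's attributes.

{A, B, C, F, G}; {B, D, F}; {C, E}; {D, E}

Candidate key of the original relation: {A, B}.
Within {A, B, C, D, E, F, G}: {B, E, F}⁺ ∩ {A, B, C, D, E, F, G} = {B, D, E, F}, not the whole set, so B, E, F --> D violates BCNF; decompose into {B, D, E, F} and {A, B, C, E, F, G}.
Within {B, D, E, F}: {D}⁺ ∩ {B, D, E, F} = {D, E}, not the whole set, so D --> E violates BCNF; decompose into {D, E} and {B, D, F}.
{D, E}: every determinant is a superkey — BCNF.
{B, D, F}: every determinant is a superkey — BCNF.
Within {A, B, C, E, F, G}: {C}⁺ ∩ {A, B, C, E, F, G} = {C, E}, not the whole set, so C --> E violates BCNF; decompose into {C, E} and {A, B, C, F, G}.
{C, E}: every determinant is a superkey — BCNF.
{A, B, C, F, G}: every determinant is a superkey — BCNF.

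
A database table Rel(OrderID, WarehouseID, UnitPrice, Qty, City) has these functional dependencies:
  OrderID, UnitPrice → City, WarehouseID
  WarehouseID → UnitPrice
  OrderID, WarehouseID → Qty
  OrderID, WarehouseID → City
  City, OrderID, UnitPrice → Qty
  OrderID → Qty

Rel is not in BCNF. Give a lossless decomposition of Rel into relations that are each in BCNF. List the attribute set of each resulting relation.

Candidate keys of the original relation: {OrderID, UnitPrice}, {OrderID, WarehouseID}.
Within {City, OrderID, Qty, UnitPrice, WarehouseID}: {WarehouseID}⁺ ∩ {City, OrderID, Qty, UnitPrice, WarehouseID} = {UnitPrice, WarehouseID}, not the whole set, so WarehouseID → UnitPrice violates BCNF; decompose into {UnitPrice, WarehouseID} and {City, OrderID, Qty, WarehouseID}.
{UnitPrice, WarehouseID} is in BCNF.
Within {City, OrderID, Qty, WarehouseID}: {OrderID}⁺ ∩ {City, OrderID, Qty, WarehouseID} = {OrderID, Qty}, not the whole set, so OrderID → Qty violates BCNF; decompose into {OrderID, Qty} and {City, OrderID, WarehouseID}.
{OrderID, Qty} is in BCNF.
{City, OrderID, WarehouseID} is in BCNF.

{City, OrderID, WarehouseID}; {OrderID, Qty}; {UnitPrice, WarehouseID}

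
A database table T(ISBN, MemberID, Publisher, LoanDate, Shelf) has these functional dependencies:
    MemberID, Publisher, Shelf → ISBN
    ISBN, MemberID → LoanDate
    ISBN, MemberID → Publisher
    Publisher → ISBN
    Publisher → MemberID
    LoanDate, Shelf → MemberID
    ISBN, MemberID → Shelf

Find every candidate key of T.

{Publisher}⁺ = {ISBN, LoanDate, MemberID, Publisher, Shelf} — all of the relation — so {Publisher} is a candidate key.
{ISBN, MemberID}⁺ = {ISBN, LoanDate, MemberID, Publisher, Shelf} — all of the relation — so {ISBN, MemberID} is a candidate key.
{ISBN, LoanDate, Shelf}⁺ = {ISBN, LoanDate, MemberID, Publisher, Shelf} — all of the relation — so {ISBN, LoanDate, Shelf} is a candidate key.
No proper subset of any of these is a key, and no other minimal superkey exists.

{ISBN, LoanDate, Shelf}, {ISBN, MemberID}, {Publisher}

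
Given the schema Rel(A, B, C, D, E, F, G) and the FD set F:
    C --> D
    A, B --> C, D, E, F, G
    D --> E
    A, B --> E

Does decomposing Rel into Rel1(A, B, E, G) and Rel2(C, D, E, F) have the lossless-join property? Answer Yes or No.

Common attributes: {E}; their closure is {E}.
Rel1 ⊄ {E} and Rel2 ⊄ {E}, so the split is lossy.

No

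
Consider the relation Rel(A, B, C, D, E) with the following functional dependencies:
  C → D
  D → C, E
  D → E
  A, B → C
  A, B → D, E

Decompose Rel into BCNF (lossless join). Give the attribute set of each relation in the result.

{A, B, C}; {C, D, E}

Candidate key of the original relation: {A, B}.
{A, B, C, D, E}: {C} determines {C, D, E} here but is not a superkey — split on C → D, E, giving {C, D, E} and {A, B, C}.
{C, D, E}: every determinant is a superkey — BCNF.
{A, B, C}: every determinant is a superkey — BCNF.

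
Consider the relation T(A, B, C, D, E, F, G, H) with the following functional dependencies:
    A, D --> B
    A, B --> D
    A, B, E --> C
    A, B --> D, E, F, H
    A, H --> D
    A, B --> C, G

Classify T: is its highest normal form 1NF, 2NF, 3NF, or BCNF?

Candidate keys: {A, B}, {A, D}, {A, H}. Prime attributes: {A, B, D, H}.
The left-hand side of every FD is a superkey, so BCNF is satisfied.

BCNF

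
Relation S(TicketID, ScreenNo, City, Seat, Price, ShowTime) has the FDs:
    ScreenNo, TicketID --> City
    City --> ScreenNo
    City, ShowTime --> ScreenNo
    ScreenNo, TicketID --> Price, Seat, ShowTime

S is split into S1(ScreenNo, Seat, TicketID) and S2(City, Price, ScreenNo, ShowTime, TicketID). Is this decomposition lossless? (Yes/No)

Common attributes: {ScreenNo, TicketID}; their closure is {City, Price, ScreenNo, Seat, ShowTime, TicketID}.
Since S1 ⊆ {City, Price, ScreenNo, Seat, ShowTime, TicketID}, the intersection is a superkey of S1; the decomposition is lossless.

Yes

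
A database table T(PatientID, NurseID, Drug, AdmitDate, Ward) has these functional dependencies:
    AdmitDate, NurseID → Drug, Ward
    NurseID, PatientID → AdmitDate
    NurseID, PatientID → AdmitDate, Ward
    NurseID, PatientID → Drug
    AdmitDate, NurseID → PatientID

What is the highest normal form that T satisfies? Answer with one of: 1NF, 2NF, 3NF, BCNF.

BCNF

Candidate keys: {AdmitDate, NurseID}, {NurseID, PatientID}. Prime attributes: {AdmitDate, NurseID, PatientID}.
The left-hand side of every FD is a superkey, so BCNF is satisfied.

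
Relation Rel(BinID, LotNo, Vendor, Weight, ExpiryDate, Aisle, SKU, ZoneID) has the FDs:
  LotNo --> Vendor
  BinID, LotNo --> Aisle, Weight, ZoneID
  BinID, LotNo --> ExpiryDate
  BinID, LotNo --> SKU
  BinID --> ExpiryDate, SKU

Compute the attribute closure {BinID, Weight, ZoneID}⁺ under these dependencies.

{BinID, ExpiryDate, SKU, Weight, ZoneID}

Start with {BinID, Weight, ZoneID}.
BinID --> ExpiryDate, SKU applies; add {ExpiryDate, SKU} → now {BinID, ExpiryDate, SKU, Weight, ZoneID}.
No further FD applies.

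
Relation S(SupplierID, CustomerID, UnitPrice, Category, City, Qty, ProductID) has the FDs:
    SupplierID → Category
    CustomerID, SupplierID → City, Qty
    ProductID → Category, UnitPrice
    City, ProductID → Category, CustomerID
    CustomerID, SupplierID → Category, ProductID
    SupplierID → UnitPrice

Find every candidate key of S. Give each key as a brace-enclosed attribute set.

{City, ProductID, SupplierID}, {CustomerID, SupplierID}

No FD produces {SupplierID}, so it must be in every candidate key.
{CustomerID, SupplierID}⁺ = {Category, City, CustomerID, ProductID, Qty, SupplierID, UnitPrice}, which is every attribute, so {CustomerID, SupplierID} is a candidate key.
{City, ProductID, SupplierID}⁺ = {Category, City, CustomerID, ProductID, Qty, SupplierID, UnitPrice}, which is every attribute, so {City, ProductID, SupplierID} is a candidate key.
No proper subset of any of these is a key, and no other minimal superkey exists.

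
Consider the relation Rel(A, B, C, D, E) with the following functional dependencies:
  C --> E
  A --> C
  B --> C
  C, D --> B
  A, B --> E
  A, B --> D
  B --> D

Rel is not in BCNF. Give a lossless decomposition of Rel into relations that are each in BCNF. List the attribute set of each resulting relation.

Candidate keys of the original relation: {A, B}, {A, D}.
Within {A, B, C, D, E}: {C}⁺ ∩ {A, B, C, D, E} = {C, E}, not the whole set, so C --> E violates BCNF; decompose into {C, E} and {A, B, C, D}.
{C, E} has no BCNF violation.
Within {A, B, C, D}: {A}⁺ ∩ {A, B, C, D} = {A, C}, not the whole set, so A --> C violates BCNF; decompose into {A, C} and {A, B, D}.
{A, C} has no BCNF violation.
Within {A, B, D}: {B}⁺ ∩ {A, B, D} = {B, D}, not the whole set, so B --> D violates BCNF; decompose into {B, D} and {A, B}.
{B, D} has no BCNF violation.
{A, B} has no BCNF violation.

{A, B}; {A, C}; {B, D}; {C, E}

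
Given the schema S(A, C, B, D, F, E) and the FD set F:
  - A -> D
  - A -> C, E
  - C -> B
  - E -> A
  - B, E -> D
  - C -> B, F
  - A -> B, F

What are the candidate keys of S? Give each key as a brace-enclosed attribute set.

{A}, {E}

{A} is a candidate key since {A}⁺ = {A, B, C, D, E, F} covers every attribute.
{E} is a candidate key since {E}⁺ = {A, B, C, D, E, F} covers every attribute.
No proper subset of any of these is a key, and no other minimal superkey exists.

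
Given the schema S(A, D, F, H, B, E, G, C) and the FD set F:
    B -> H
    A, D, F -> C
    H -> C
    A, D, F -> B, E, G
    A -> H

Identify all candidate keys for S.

{A, D, F} never appear on the right of any FD, so every key must include all of them.
{A, D, F} is a candidate key since {A, D, F}⁺ = {A, B, C, D, E, F, G, H} covers every attribute.
No smaller or unrelated set reaches every attribute, so there are no other keys.

{A, D, F}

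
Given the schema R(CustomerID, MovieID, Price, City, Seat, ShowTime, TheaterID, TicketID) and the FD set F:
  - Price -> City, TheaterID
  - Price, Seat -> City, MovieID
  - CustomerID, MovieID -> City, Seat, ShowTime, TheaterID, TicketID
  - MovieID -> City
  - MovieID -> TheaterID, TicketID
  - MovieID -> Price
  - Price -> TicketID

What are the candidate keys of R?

{CustomerID, MovieID}, {CustomerID, Price, Seat}

No FD produces {CustomerID}, so it must be in every candidate key.
Closure of {CustomerID, MovieID} is {City, CustomerID, MovieID, Price, Seat, ShowTime, TheaterID, TicketID}, the whole schema; {CustomerID, MovieID} is a candidate key.
Closure of {CustomerID, Price, Seat} is {City, CustomerID, MovieID, Price, Seat, ShowTime, TheaterID, TicketID}, the whole schema; {CustomerID, Price, Seat} is a candidate key.
Any other superkey properly contains one of these, so there are no further candidate keys.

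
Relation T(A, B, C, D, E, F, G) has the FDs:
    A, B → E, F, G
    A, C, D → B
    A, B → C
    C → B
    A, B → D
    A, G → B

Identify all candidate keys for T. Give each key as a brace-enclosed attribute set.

{A, B}, {A, C}, {A, G}

{A} never appears on the right of any FD, so every key must include it.
Closure of {A, B} is {A, B, C, D, E, F, G}, the whole schema; {A, B} is a candidate key.
Closure of {A, C} is {A, B, C, D, E, F, G}, the whole schema; {A, C} is a candidate key.
Closure of {A, G} is {A, B, C, D, E, F, G}, the whole schema; {A, G} is a candidate key.
No proper subset of any of these is a key, and no other minimal superkey exists.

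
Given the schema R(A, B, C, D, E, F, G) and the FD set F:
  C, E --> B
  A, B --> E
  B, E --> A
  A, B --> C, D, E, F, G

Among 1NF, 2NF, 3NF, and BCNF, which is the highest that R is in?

Candidate keys: {A, B}, {B, E}, {C, E}. Prime attributes: {A, B, C, E}.
Every FD has a superkey on the left, so the relation is in BCNF.

BCNF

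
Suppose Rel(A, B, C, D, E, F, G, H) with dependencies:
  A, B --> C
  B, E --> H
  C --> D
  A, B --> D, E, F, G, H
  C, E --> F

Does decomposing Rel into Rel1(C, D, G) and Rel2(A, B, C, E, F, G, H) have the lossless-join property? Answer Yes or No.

Rel1 ∩ Rel2 = {C, G}; its closure under F is {C, D, G}.
This includes all of Rel1, so the common attributes are a superkey of Rel1 — the join is lossless.

Yes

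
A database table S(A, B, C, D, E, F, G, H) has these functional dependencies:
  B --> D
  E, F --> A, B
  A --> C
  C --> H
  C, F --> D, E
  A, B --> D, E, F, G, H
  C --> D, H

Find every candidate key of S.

{A, B}, {A, F}, {C, F}, {E, F}

{A, B} is a candidate key since {A, B}⁺ = {A, B, C, D, E, F, G, H} covers every attribute.
{A, F} is a candidate key since {A, F}⁺ = {A, B, C, D, E, F, G, H} covers every attribute.
{C, F} is a candidate key since {C, F}⁺ = {A, B, C, D, E, F, G, H} covers every attribute.
{E, F} is a candidate key since {E, F}⁺ = {A, B, C, D, E, F, G, H} covers every attribute.
Any other superkey properly contains one of these, so there are no further candidate keys.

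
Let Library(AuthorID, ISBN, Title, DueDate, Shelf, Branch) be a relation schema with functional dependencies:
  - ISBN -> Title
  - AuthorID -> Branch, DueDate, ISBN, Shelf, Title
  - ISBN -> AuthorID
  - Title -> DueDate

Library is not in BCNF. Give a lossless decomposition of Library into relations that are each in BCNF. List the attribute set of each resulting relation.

{AuthorID, Branch, ISBN, Shelf, Title}; {DueDate, Title}

Candidate keys of the original relation: {AuthorID}, {ISBN}.
In {AuthorID, Branch, DueDate, ISBN, Shelf, Title}, {Title} is not a superkey ({Title}⁺ restricted to this set is {DueDate, Title}), so split on Title -> DueDate into {DueDate, Title} and {AuthorID, Branch, ISBN, Shelf, Title}.
{DueDate, Title} is in BCNF.
{AuthorID, Branch, ISBN, Shelf, Title} is in BCNF.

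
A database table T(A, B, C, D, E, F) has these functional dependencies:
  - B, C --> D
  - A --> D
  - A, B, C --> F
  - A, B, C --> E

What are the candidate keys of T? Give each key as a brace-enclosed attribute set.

{A, B, C}

{A, B, C} never appear on the right of any FD, so every key must include all of them.
{A, B, C} is a candidate key since {A, B, C}⁺ = {A, B, C, D, E, F} covers every attribute.
Every other attribute set either contains this one or has a smaller closure.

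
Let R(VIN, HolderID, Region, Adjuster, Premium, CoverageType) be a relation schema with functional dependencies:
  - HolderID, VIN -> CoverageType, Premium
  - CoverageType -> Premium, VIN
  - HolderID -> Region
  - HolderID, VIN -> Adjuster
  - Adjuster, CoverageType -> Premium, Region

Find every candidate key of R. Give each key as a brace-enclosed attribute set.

Attributes never on any right-hand side: {HolderID} — every candidate key must contain it.
Closure of {CoverageType, HolderID} is {Adjuster, CoverageType, HolderID, Premium, Region, VIN}, the whole schema; {CoverageType, HolderID} is a candidate key.
Closure of {HolderID, VIN} is {Adjuster, CoverageType, HolderID, Premium, Region, VIN}, the whole schema; {HolderID, VIN} is a candidate key.
These are minimal and exhaustive — every other superkey contains one of them.

{CoverageType, HolderID}, {HolderID, VIN}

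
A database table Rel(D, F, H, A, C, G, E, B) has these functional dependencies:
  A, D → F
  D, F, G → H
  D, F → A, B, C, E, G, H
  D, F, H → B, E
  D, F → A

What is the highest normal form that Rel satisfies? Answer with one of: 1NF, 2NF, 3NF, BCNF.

Candidate keys: {A, D}, {D, F}. Prime attributes: {A, D, F}.
The left-hand side of every FD is a superkey, so BCNF is satisfied.

BCNF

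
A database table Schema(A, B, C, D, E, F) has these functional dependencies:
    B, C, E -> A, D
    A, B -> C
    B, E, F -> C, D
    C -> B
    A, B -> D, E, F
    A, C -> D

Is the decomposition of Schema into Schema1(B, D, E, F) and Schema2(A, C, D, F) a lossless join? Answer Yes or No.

No

The shared attributes are {D, F} and {D, F}⁺ = {D, F}.
Neither Schema1 nor Schema2 is contained in that closure, so the decomposition is lossy.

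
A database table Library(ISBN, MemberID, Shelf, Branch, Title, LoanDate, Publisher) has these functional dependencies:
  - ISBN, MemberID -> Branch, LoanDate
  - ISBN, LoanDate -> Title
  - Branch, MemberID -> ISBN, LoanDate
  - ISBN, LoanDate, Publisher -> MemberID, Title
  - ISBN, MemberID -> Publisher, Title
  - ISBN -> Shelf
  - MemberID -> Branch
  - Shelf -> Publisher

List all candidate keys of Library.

{MemberID}⁺ = {Branch, ISBN, LoanDate, MemberID, Publisher, Shelf, Title} — all of the relation — so {MemberID} is a candidate key.
{ISBN, LoanDate}⁺ = {Branch, ISBN, LoanDate, MemberID, Publisher, Shelf, Title} — all of the relation — so {ISBN, LoanDate} is a candidate key.
No proper subset of any of these is a key, and no other minimal superkey exists.

{ISBN, LoanDate}, {MemberID}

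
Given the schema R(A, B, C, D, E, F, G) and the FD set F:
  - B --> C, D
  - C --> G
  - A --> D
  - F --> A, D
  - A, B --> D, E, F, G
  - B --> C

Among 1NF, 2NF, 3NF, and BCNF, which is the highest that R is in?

Candidate keys: {A, B}, {B, F}. Prime attributes: {A, B, F}.
For B --> C, D we have {B}⁺ = {B, C, D, G}; {B} is not a superkey, so BCNF fails.
B --> C, D determines the non-prime attributes {C, D} from a non-superkey — 3NF is violated.
{A} is a proper subset of the key {A, B}, and {A}⁺ contains the non-prime attribute {D} — a partial dependency, so 2NF is violated.

1NF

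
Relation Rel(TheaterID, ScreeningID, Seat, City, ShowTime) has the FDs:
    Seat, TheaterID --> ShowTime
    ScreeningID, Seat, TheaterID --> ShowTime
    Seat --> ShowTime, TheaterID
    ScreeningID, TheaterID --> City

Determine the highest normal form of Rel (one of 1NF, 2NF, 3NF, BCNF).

1NF

Candidate key: {ScreeningID, Seat}. Prime attributes: {ScreeningID, Seat}.
Seat, TheaterID --> ShowTime: {Seat, TheaterID}⁺ = {Seat, ShowTime, TheaterID}, which is not all of the attributes, so the left side is not a superkey — BCNF is violated.
Because {ShowTime} is non-prime and the left side of Seat, TheaterID --> ShowTime is not a superkey, the relation is not in 3NF.
The proper key subset {Seat} of {ScreeningID, Seat} determines non-prime {ShowTime, TheaterID}, so the relation is not even in 2NF.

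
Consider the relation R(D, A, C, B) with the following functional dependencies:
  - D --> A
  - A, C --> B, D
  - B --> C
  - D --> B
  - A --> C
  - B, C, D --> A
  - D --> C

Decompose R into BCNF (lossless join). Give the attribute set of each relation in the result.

{A, B, D}; {B, C}

Candidate keys of the original relation: {A}, {D}.
{A, B, C, D}: {B} determines {B, C} here but is not a superkey — split on B --> C, giving {B, C} and {A, B, D}.
{B, C} has no BCNF violation.
{A, B, D} has no BCNF violation.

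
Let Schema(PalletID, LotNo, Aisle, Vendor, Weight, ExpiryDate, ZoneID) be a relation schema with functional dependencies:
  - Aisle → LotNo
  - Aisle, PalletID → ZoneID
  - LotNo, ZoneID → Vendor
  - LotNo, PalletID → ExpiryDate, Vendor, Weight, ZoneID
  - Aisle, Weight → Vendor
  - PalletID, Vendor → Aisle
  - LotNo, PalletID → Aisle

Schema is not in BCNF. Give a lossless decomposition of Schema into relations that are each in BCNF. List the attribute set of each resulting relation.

{Aisle, ExpiryDate, PalletID, Weight, ZoneID}; {Aisle, LotNo}; {Aisle, Vendor, Weight}

Candidate keys of the original relation: {Aisle, PalletID}, {LotNo, PalletID}, {PalletID, Vendor}.
Within {Aisle, ExpiryDate, LotNo, PalletID, Vendor, Weight, ZoneID}: {Aisle}⁺ ∩ {Aisle, ExpiryDate, LotNo, PalletID, Vendor, Weight, ZoneID} = {Aisle, LotNo}, not the whole set, so Aisle → LotNo violates BCNF; decompose into {Aisle, LotNo} and {Aisle, ExpiryDate, PalletID, Vendor, Weight, ZoneID}.
{Aisle, LotNo}: every determinant is a superkey — BCNF.
Within {Aisle, ExpiryDate, PalletID, Vendor, Weight, ZoneID}: {Aisle, Weight}⁺ ∩ {Aisle, ExpiryDate, PalletID, Vendor, Weight, ZoneID} = {Aisle, Vendor, Weight}, not the whole set, so Aisle, Weight → Vendor violates BCNF; decompose into {Aisle, Vendor, Weight} and {Aisle, ExpiryDate, PalletID, Weight, ZoneID}.
{Aisle, Vendor, Weight}: every determinant is a superkey — BCNF.
{Aisle, ExpiryDate, PalletID, Weight, ZoneID}: every determinant is a superkey — BCNF.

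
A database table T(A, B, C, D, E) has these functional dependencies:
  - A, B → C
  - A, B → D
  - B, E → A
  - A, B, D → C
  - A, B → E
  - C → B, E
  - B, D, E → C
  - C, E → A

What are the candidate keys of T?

{A, B}, {B, E}, {C}

{C}⁺ = {A, B, C, D, E}, which is every attribute, so {C} is a candidate key.
{A, B}⁺ = {A, B, C, D, E}, which is every attribute, so {A, B} is a candidate key.
{B, E}⁺ = {A, B, C, D, E}, which is every attribute, so {B, E} is a candidate key.
Any other superkey properly contains one of these, so there are no further candidate keys.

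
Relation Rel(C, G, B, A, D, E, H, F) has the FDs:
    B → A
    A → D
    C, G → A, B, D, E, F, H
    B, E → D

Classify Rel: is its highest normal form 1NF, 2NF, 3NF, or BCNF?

Candidate key: {C, G}. Prime attributes: {C, G}.
B → A breaks BCNF: {B}⁺ = {A, B, D}, so {B} is not a superkey.
B → A has non-prime {A} on the right and a non-superkey on the left, so 3NF fails.
Checking every proper subset of each key, none determines a non-prime attribute — 2NF is satisfied.

2NF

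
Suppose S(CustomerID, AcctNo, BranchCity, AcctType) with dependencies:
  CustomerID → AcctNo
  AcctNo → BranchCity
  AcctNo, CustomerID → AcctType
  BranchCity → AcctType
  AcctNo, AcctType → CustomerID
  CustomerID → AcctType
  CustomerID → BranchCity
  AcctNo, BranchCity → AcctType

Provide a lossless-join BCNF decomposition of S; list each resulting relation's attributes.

{AcctNo, BranchCity, CustomerID}; {AcctType, BranchCity}

Candidate keys of the original relation: {AcctNo}, {CustomerID}.
Within {AcctNo, AcctType, BranchCity, CustomerID}: {BranchCity}⁺ ∩ {AcctNo, AcctType, BranchCity, CustomerID} = {AcctType, BranchCity}, not the whole set, so BranchCity → AcctType violates BCNF; decompose into {AcctType, BranchCity} and {AcctNo, BranchCity, CustomerID}.
{AcctType, BranchCity} has no BCNF violation.
{AcctNo, BranchCity, CustomerID} has no BCNF violation.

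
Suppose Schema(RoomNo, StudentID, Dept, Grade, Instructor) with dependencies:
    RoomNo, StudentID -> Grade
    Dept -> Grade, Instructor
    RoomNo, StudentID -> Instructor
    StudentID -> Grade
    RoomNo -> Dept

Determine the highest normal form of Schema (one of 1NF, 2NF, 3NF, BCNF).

Candidate key: {RoomNo, StudentID}. Prime attributes: {RoomNo, StudentID}.
Dept -> Grade, Instructor: {Dept}⁺ = {Dept, Grade, Instructor}, which is not all of the attributes, so the left side is not a superkey — BCNF is violated.
Dept -> Grade, Instructor determines the non-prime attributes {Grade, Instructor} from a non-superkey — 3NF is violated.
{RoomNo} is a proper subset of the key {RoomNo, StudentID}, and {RoomNo}⁺ contains the non-prime attributes {Dept, Grade, Instructor} — a partial dependency, so 2NF is violated.

1NF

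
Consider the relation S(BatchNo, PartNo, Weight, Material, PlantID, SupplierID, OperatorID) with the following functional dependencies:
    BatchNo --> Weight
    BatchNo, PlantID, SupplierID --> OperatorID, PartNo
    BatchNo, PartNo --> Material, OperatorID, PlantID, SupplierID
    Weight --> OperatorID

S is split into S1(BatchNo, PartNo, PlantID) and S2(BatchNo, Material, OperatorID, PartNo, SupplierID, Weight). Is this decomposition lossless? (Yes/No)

Yes

Common attributes: {BatchNo, PartNo}; their closure is {BatchNo, Material, OperatorID, PartNo, PlantID, SupplierID, Weight}.
S1 is contained in that closure, so S1 ∩ S2 --> S1 holds and the join is lossless.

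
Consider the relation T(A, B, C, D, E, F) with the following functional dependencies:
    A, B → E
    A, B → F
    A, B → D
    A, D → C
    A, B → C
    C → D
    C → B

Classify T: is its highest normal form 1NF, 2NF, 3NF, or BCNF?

Candidate keys: {A, B}, {A, C}, {A, D}. Prime attributes: {A, B, C, D}.
C → D breaks BCNF: {C}⁺ = {B, C, D}, so {C} is not a superkey.
Its right-hand attributes {D} are all prime, as are those of every other non-superkey FD — the relation is in 3NF.

3NF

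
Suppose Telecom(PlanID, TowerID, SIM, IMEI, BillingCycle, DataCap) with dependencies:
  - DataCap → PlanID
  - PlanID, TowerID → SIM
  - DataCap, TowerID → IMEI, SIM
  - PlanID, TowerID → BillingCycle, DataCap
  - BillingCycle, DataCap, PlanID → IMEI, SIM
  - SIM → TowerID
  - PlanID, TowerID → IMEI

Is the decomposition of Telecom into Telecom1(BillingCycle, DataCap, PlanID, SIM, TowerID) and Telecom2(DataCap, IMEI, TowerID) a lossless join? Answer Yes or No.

Yes

The shared attributes are {DataCap, TowerID} and {DataCap, TowerID}⁺ = {BillingCycle, DataCap, IMEI, PlanID, SIM, TowerID}.
Since Telecom1 ⊆ {BillingCycle, DataCap, IMEI, PlanID, SIM, TowerID}, the intersection is a superkey of Telecom1; the decomposition is lossless.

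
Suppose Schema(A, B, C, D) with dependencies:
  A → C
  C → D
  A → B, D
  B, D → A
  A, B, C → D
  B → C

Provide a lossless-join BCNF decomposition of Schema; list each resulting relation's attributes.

{A, B, C}; {C, D}

Candidate keys of the original relation: {A}, {B}.
{A, B, C, D}: {C} determines {C, D} here but is not a superkey — split on C → D, giving {C, D} and {A, B, C}.
{C, D} has no BCNF violation.
{A, B, C} has no BCNF violation.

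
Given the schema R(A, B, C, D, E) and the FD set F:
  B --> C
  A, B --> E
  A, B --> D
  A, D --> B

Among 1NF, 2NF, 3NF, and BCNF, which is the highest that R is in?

1NF

Candidate keys: {A, B}, {A, D}. Prime attributes: {A, B, D}.
For B --> C we have {B}⁺ = {B, C}; {B} is not a superkey, so BCNF fails.
B --> C has non-prime {C} on the right and a non-superkey on the left, so 3NF fails.
Since {B} ⊂ {A, B} and {B}⁺ ⊇ {C} with {C} non-prime, there is a partial dependency; 2NF fails.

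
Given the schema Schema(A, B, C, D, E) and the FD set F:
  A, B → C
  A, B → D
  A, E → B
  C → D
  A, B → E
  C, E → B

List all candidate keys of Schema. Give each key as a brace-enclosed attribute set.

{A} never appears on the right of any FD, so every key must include it.
{A, B} is a candidate key since {A, B}⁺ = {A, B, C, D, E} covers every attribute.
{A, E} is a candidate key since {A, E}⁺ = {A, B, C, D, E} covers every attribute.
No proper subset of any of these is a key, and no other minimal superkey exists.

{A, B}, {A, E}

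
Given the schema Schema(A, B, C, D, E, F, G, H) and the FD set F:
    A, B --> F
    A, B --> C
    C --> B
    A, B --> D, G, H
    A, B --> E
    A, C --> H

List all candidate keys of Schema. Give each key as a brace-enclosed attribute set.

{A, B}, {A, C}

Attributes never on any right-hand side: {A} — every candidate key must contain it.
{A, B} is a candidate key since {A, B}⁺ = {A, B, C, D, E, F, G, H} covers every attribute.
{A, C} is a candidate key since {A, C}⁺ = {A, B, C, D, E, F, G, H} covers every attribute.
Any other superkey properly contains one of these, so there are no further candidate keys.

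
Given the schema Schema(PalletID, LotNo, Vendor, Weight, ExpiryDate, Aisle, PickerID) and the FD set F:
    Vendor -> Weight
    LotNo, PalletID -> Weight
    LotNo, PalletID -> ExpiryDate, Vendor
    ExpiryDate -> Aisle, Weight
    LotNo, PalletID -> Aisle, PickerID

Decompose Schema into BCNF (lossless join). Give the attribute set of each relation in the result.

{Aisle, ExpiryDate}; {ExpiryDate, LotNo, PalletID, PickerID, Vendor}; {Vendor, Weight}

Candidate key of the original relation: {LotNo, PalletID}.
Within {Aisle, ExpiryDate, LotNo, PalletID, PickerID, Vendor, Weight}: {Vendor}⁺ ∩ {Aisle, ExpiryDate, LotNo, PalletID, PickerID, Vendor, Weight} = {Vendor, Weight}, not the whole set, so Vendor -> Weight violates BCNF; decompose into {Vendor, Weight} and {Aisle, ExpiryDate, LotNo, PalletID, PickerID, Vendor}.
{Vendor, Weight} is in BCNF.
Within {Aisle, ExpiryDate, LotNo, PalletID, PickerID, Vendor}: {ExpiryDate}⁺ ∩ {Aisle, ExpiryDate, LotNo, PalletID, PickerID, Vendor} = {Aisle, ExpiryDate}, not the whole set, so ExpiryDate -> Aisle violates BCNF; decompose into {Aisle, ExpiryDate} and {ExpiryDate, LotNo, PalletID, PickerID, Vendor}.
{Aisle, ExpiryDate} is in BCNF.
{ExpiryDate, LotNo, PalletID, PickerID, Vendor} is in BCNF.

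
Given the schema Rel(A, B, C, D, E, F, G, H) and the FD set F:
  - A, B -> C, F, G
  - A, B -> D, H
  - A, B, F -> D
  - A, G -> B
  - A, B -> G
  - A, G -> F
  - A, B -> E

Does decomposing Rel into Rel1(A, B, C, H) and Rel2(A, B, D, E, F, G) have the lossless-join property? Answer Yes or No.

Yes

The shared attributes are {A, B} and {A, B}⁺ = {A, B, C, D, E, F, G, H}.
Rel1 is contained in that closure, so Rel1 ∩ Rel2 -> Rel1 holds and the join is lossless.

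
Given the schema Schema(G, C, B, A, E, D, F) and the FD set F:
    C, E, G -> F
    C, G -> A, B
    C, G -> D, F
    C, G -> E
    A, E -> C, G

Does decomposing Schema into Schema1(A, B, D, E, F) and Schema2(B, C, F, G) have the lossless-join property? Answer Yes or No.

Schema1 ∩ Schema2 = {B, F}; its closure under F is {B, F}.
The closure covers neither Schema1 nor Schema2 entirely; the join is not lossless.

No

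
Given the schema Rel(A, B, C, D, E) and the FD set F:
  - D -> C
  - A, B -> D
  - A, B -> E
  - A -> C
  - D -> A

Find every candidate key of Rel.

{A, B}, {B, D}

No FD produces {B}, so it must be in every candidate key.
{A, B} is a candidate key since {A, B}⁺ = {A, B, C, D, E} covers every attribute.
{B, D} is a candidate key since {B, D}⁺ = {A, B, C, D, E} covers every attribute.
These are minimal and exhaustive — every other superkey contains one of them.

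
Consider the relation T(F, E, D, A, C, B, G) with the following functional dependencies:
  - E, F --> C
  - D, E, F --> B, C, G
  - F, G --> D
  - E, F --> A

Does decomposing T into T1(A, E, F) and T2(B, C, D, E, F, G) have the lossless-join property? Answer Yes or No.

The shared attributes are {E, F} and {E, F}⁺ = {A, C, E, F}.
Since T1 ⊆ {A, C, E, F}, the intersection is a superkey of T1; the decomposition is lossless.

Yes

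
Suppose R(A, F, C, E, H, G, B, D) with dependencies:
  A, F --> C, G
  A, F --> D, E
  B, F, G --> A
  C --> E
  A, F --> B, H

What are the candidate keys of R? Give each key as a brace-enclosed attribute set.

Attributes never on any right-hand side: {F} — every candidate key must contain it.
{A, F}⁺ = {A, B, C, D, E, F, G, H}, which is every attribute, so {A, F} is a candidate key.
{B, F, G}⁺ = {A, B, C, D, E, F, G, H}, which is every attribute, so {B, F, G} is a candidate key.
Any other superkey properly contains one of these, so there are no further candidate keys.

{A, F}, {B, F, G}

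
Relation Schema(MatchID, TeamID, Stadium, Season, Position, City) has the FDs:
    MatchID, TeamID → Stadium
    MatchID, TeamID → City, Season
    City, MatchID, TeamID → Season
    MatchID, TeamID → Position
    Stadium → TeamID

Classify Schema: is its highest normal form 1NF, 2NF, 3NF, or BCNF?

3NF

Candidate keys: {MatchID, Stadium}, {MatchID, TeamID}. Prime attributes: {MatchID, Stadium, TeamID}.
For Stadium → TeamID we have {Stadium}⁺ = {Stadium, TeamID}; {Stadium} is not a superkey, so BCNF fails.
Its right-hand attributes {TeamID} are all prime, as are those of every other non-superkey FD — the relation is in 3NF.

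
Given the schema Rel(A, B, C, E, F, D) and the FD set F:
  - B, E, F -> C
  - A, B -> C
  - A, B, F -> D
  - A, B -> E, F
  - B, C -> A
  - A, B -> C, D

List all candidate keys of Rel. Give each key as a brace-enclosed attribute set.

{A, B}, {B, C}, {B, E, F}

Attributes never on any right-hand side: {B} — every candidate key must contain it.
{A, B}⁺ = {A, B, C, D, E, F}, which is every attribute, so {A, B} is a candidate key.
{B, C}⁺ = {A, B, C, D, E, F}, which is every attribute, so {B, C} is a candidate key.
{B, E, F}⁺ = {A, B, C, D, E, F}, which is every attribute, so {B, E, F} is a candidate key.
No proper subset of any of these is a key, and no other minimal superkey exists.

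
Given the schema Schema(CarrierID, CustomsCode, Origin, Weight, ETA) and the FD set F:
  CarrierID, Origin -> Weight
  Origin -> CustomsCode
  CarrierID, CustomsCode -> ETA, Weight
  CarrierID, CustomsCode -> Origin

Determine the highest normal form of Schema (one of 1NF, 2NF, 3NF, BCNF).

3NF

Candidate keys: {CarrierID, CustomsCode}, {CarrierID, Origin}. Prime attributes: {CarrierID, CustomsCode, Origin}.
Origin -> CustomsCode breaks BCNF: {Origin}⁺ = {CustomsCode, Origin}, so {Origin} is not a superkey.
But every attribute on its right side ({CustomsCode}) is prime, and the same holds for every other non-superkey FD, so 3NF still holds.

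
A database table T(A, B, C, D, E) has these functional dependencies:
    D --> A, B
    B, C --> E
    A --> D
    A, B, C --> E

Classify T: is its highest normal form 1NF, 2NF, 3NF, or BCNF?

Candidate keys: {A, C}, {C, D}. Prime attributes: {A, C, D}.
For D --> A, B we have {D}⁺ = {A, B, D}; {D} is not a superkey, so BCNF fails.
D --> A, B determines the non-prime attribute {B} from a non-superkey — 3NF is violated.
The proper key subset {A} of {A, C} determines non-prime {B}, so the relation is not even in 2NF.

1NF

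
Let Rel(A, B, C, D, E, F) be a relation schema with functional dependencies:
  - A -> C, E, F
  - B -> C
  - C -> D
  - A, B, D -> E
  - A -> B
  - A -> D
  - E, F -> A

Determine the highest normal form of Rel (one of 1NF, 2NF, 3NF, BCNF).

2NF

Candidate keys: {A}, {E, F}. Prime attributes: {A, E, F}.
B -> C: {B}⁺ = {B, C, D}, which is not all of the attributes, so the left side is not a superkey — BCNF is violated.
B -> C has non-prime {C} on the right and a non-superkey on the left, so 3NF fails.
No non-prime attribute depends on a proper subset of any candidate key, so 2NF holds.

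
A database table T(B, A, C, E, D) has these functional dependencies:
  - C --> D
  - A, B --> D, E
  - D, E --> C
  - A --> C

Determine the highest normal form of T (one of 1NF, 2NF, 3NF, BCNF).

Candidate key: {A, B}. Prime attributes: {A, B}.
For C --> D we have {C}⁺ = {C, D}; {C} is not a superkey, so BCNF fails.
C --> D has non-prime {D} on the right and a non-superkey on the left, so 3NF fails.
Since {A} ⊂ {A, B} and {A}⁺ ⊇ {C, D} with {C, D} non-prime, there is a partial dependency; 2NF fails.

1NF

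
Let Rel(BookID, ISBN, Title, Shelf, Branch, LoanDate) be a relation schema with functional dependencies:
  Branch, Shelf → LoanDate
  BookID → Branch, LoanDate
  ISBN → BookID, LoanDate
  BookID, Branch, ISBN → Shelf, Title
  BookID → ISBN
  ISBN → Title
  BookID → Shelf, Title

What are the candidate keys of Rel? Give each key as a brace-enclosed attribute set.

{BookID}⁺ = {BookID, Branch, ISBN, LoanDate, Shelf, Title}, which is every attribute, so {BookID} is a candidate key.
{ISBN}⁺ = {BookID, Branch, ISBN, LoanDate, Shelf, Title}, which is every attribute, so {ISBN} is a candidate key.
Any other superkey properly contains one of these, so there are no further candidate keys.

{BookID}, {ISBN}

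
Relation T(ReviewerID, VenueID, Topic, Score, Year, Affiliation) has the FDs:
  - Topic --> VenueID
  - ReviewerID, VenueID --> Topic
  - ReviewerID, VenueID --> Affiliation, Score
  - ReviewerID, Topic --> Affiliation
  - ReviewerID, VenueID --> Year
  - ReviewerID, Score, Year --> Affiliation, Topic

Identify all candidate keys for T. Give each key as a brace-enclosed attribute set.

{ReviewerID} never appears on the right of any FD, so every key must include it.
{ReviewerID, Topic}⁺ = {Affiliation, ReviewerID, Score, Topic, VenueID, Year} — all of the relation — so {ReviewerID, Topic} is a candidate key.
{ReviewerID, VenueID}⁺ = {Affiliation, ReviewerID, Score, Topic, VenueID, Year} — all of the relation — so {ReviewerID, VenueID} is a candidate key.
{ReviewerID, Score, Year}⁺ = {Affiliation, ReviewerID, Score, Topic, VenueID, Year} — all of the relation — so {ReviewerID, Score, Year} is a candidate key.
Any other superkey properly contains one of these, so there are no further candidate keys.

{ReviewerID, Score, Year}, {ReviewerID, Topic}, {ReviewerID, VenueID}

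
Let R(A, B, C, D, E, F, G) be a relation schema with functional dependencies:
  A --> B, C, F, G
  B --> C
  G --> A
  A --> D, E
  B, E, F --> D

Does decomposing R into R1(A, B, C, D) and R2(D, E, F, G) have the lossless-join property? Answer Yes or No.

No

Common attributes: {D}; their closure is {D}.
R1 ⊄ {D} and R2 ⊄ {D}, so the split is lossy.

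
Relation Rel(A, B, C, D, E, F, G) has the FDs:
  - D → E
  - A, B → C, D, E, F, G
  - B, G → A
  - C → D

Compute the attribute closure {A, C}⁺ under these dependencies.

Start with {A, C}.
C → D applies; add {D} → now {A, C, D}.
D → E applies; add {E} → now {A, C, D, E}.
No further FD applies.

{A, C, D, E}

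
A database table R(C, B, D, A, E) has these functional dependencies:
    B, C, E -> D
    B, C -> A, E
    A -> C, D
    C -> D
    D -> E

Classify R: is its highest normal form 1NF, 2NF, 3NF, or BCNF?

1NF

Candidate keys: {A, B}, {B, C}. Prime attributes: {A, B, C}.
A -> C, D: {A}⁺ = {A, C, D, E}, which is not all of the attributes, so the left side is not a superkey — BCNF is violated.
Because {D} is non-prime and the left side of A -> C, D is not a superkey, the relation is not in 3NF.
{A} is a proper subset of the key {A, B}, and {A}⁺ contains the non-prime attributes {D, E} — a partial dependency, so 2NF is violated.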